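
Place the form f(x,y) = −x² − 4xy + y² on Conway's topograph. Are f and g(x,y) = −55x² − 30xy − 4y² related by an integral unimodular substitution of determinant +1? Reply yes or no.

D₁ = 20, D₂ = 20
river cycle of f (length 2): (1, 4, -1), (-1, 4, 1)
river cycle of g (length 2): (1, 4, -1), (-1, 4, 1)
cycles coincide ⇒ equivalent

yes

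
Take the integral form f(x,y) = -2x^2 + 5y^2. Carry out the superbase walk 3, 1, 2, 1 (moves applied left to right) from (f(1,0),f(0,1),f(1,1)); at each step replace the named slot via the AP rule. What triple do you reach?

start (-2,5,3) = (f(1,0),f(0,1),f(1,1))
replace slot 3: 2·((-2)+5) − 3 = 3 → (-2,5,3)
replace slot 1: 2·(5+3) − (-2) = 18 → (18,5,3)
replace slot 2: 2·(18+3) − 5 = 37 → (18,37,3)
replace slot 1: 2·(37+3) − 18 = 62 → (62,37,3)

62,37,3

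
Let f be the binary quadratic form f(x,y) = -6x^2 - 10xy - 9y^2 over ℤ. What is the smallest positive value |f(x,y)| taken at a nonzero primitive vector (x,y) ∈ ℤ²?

translate: b→-2 (≡10 mod 12), so (6,10,9)→(6,-2,5)
flip: (6,-2,5)→(5,2,6)
reduced (well bottom): (5,2,6) with a≤c, −a<b≤a
well minimum |f| = |-5| = 5 (negative-definite)

5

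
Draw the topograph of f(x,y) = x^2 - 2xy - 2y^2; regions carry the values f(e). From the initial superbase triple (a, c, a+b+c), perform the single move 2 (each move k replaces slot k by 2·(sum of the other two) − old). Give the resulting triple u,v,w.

start (1,-2,-3) = (f(1,0),f(0,1),f(1,1))
replace slot 2: 2·(1+(-3)) − (-2) = -2 → (1,-2,-3)

1,-2,-3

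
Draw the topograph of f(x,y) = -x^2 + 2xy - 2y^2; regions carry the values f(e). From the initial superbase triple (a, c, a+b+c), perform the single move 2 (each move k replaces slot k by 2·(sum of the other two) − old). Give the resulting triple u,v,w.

start (-1,-2,-1) = (f(1,0),f(0,1),f(1,1))
replace slot 2: 2·((-1)+(-1)) − (-2) = -2 → (-1,-2,-1)

-1,-2,-1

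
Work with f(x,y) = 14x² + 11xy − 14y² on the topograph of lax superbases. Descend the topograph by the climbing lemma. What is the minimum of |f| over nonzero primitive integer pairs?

river: ρ → (-14,17,11)
river: ρ → (11,27,-4)
river: ρ → (-4,29,4)
river: ρ → (4,27,-11)
river: ρ → (-11,17,14)
river: ρ → (14,11,-14)
closes: descent 0, river 6
min |a| on river = 4

4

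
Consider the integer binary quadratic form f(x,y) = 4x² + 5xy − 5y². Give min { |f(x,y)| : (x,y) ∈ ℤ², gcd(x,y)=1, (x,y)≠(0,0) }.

river: ρ → (-5,5,4)
river: ρ → (4,3,-6)
river: ρ → (-6,9,1)
river: ρ → (1,9,-6)
river: ρ → (-6,3,4)
river: ρ → (4,5,-5)
closes: descent 0, river 6
min |a| on river = 1

1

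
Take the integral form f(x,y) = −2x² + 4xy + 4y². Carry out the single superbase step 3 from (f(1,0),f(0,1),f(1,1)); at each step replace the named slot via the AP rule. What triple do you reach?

start (-2,4,6) = (f(1,0),f(0,1),f(1,1))
replace slot 3: 2·((-2)+4) − 6 = -2 → (-2,4,-2)

-2,4,-2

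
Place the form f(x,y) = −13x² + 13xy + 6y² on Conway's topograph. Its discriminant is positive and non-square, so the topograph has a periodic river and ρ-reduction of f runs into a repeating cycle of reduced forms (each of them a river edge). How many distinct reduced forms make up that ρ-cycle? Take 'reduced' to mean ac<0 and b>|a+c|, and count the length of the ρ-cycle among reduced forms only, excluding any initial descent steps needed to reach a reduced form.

D = 481, ⌊√D⌋ = 21
river: ρ → (6,11,-15)
river: ρ → (-15,19,2)
river: ρ → (2,21,-5)
river: ρ → (-5,19,6)
river: ρ → (6,17,-8)
river: ρ → (-8,15,8)
river: ρ → (8,17,-6)
river: ρ → (-6,19,5)
river: ρ → (5,21,-2)
river: ρ → (-2,19,15)
river: ρ → (15,11,-6)
river: ρ → (-6,13,13)
river: ρ → (13,13,-6)
river: ρ → (-6,11,15)
river: ρ → (15,19,-2)
river: ρ → (-2,21,5)
river: ρ → (5,19,-6)
river: ρ → (-6,17,8)
river: ρ → (8,15,-8)
river: ρ → (-8,17,6)
river: ρ → (6,19,-5)
river: ρ → (-5,21,2)
river: ρ → (2,19,-15)
river: ρ → (-15,11,6)
river: ρ → (6,13,-13)
river: ρ → (-13,13,6)
ρ-cycle length = 26 (tail of 0 descent steps not counted)

26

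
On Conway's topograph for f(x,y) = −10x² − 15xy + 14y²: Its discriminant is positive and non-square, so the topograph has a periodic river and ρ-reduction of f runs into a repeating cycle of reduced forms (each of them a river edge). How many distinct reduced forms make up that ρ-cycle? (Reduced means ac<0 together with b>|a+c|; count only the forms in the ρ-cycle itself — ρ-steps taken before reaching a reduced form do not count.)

D = 785, ⌊√D⌋ = 28
descent: ρ → (14,15,-10)  [lands on river]
river: ρ → (-10,25,4)
river: ρ → (4,23,-16)
river: ρ → (-16,9,11)
river: ρ → (11,13,-14)
river: ρ → (-14,15,10)
river: ρ → (10,25,-4)
river: ρ → (-4,23,16)
river: ρ → (16,9,-11)
river: ρ → (-11,13,14)
ρ-cycle length = 10 (tail of 1 descent step not counted)

10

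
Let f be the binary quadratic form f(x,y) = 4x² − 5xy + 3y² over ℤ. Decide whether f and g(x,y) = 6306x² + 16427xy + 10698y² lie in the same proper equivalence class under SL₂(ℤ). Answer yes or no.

D₁ = -23, D₂ = -23
f: translate: b→3 (≡-5 mod 8), so (4,-5,3)→(4,3,2)
f: flip: (4,3,2)→(2,-3,4)
f: translate: b→1 (≡-3 mod 4), so (2,-3,4)→(2,1,3)
f: reduced (well bottom): (2,1,3) with a≤c, −a<b≤a
g: translate: b→3815 (≡16427 mod 12612), so (6306,16427,10698)→(6306,3815,577)
g: flip: (6306,3815,577)→(577,-3815,6306)
g: translate: b→-353 (≡-3815 mod 1154), so (577,-3815,6306)→(577,-353,54)
g: flip: (577,-353,54)→(54,353,577)
g: translate: b→29 (≡353 mod 108), so (54,353,577)→(54,29,4)
g: flip: (54,29,4)→(4,-29,54)
g: translate: b→3 (≡-29 mod 8), so (4,-29,54)→(4,3,2)
g: flip: (4,3,2)→(2,-3,4)
g: translate: b→1 (≡-3 mod 4), so (2,-3,4)→(2,1,3)
g: reduced (well bottom): (2,1,3) with a≤c, −a<b≤a
reduced forms (2, 1, 3) vs (2, 1, 3) ⇒ equivalent

yes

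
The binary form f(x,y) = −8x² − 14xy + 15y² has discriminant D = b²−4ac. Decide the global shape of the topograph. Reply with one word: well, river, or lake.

D = b²−4ac = (-14)² − 4·(-8)·15 = 676
D = 26² is a perfect square ⇒ form factors over ℤ ⇒ lakes

lake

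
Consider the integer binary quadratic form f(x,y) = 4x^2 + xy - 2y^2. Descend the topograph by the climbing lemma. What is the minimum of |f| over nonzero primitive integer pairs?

descent: ρ → (-2,3,3)  [lands on river]
river: ρ → (3,3,-2)
river: ρ → (-2,5,1)
river: ρ → (1,5,-2)
closes: descent 1, river 4
min |a| on river = 1

1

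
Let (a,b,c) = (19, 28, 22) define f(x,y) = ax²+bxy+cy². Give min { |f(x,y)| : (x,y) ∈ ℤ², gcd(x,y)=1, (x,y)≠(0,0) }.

translate: b→-10 (≡28 mod 38), so (19,28,22)→(19,-10,13)
flip: (19,-10,13)→(13,10,19)
reduced (well bottom): (13,10,19) with a≤c, −a<b≤a
well minimum = a = 13

13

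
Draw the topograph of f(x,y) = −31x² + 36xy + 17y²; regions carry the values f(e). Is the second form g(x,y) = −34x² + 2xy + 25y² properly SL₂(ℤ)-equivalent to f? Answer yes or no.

D₁ = 3404, D₂ = 3404
river cycle of f (length 16): (17, 32, -35), (-35, 38, 14), (14, 46, -23), (-23, 46, 14), (14, 38, -35), (-35, 32, 17), (17, 36, -31), (-31, 26, 22), (22, 18, -35), (-35, 52, 5), … (6 more)
river cycle of g (length 12): (25, 48, -11), (-11, 40, 41), (41, 42, -10), (-10, 58, 1), (1, 58, -10), (-10, 42, 41), (41, 40, -11), (-11, 48, 25), (25, 52, -7), (-7, 46, 46), … (2 more)
cycles differ ⇒ inequivalent

no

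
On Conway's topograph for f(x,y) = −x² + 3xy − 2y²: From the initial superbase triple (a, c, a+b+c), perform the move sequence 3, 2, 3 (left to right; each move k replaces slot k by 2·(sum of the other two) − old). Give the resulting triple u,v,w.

start (-1,-2,0) = (f(1,0),f(0,1),f(1,1))
replace slot 3: 2·((-1)+(-2)) − 0 = -6 → (-1,-2,-6)
replace slot 2: 2·((-1)+(-6)) − (-2) = -12 → (-1,-12,-6)
replace slot 3: 2·((-1)+(-12)) − (-6) = -20 → (-1,-12,-20)

-1,-12,-20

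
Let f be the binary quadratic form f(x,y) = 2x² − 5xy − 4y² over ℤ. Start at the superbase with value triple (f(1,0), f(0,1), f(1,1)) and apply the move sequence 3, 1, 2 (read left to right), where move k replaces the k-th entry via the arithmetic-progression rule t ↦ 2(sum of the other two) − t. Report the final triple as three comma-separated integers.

start (2,-4,-7) = (f(1,0),f(0,1),f(1,1))
replace slot 3: 2·(2+(-4)) − (-7) = 3 → (2,-4,3)
replace slot 1: 2·((-4)+3) − 2 = -4 → (-4,-4,3)
replace slot 2: 2·((-4)+3) − (-4) = 2 → (-4,2,3)

-4,2,3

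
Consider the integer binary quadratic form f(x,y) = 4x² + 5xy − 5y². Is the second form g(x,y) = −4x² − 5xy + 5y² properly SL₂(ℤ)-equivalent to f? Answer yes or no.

D₁ = 105, D₂ = 105
river cycle of f (length 6): (-5, 5, 4), (4, 3, -6), (-6, 9, 1), (1, 9, -6), (-6, 3, 4), (4, 5, -5)
river cycle of g (length 6): (5, 5, -4), (-4, 3, 6), (6, 9, -1), (-1, 9, 6), (6, 3, -4), (-4, 5, 5)
cycles differ ⇒ inequivalent

no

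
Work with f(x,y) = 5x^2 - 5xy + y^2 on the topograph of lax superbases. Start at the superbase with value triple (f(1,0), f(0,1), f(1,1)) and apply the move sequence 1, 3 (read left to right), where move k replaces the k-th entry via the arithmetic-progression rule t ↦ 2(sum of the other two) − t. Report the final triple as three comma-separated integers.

start (5,1,1) = (f(1,0),f(0,1),f(1,1))
replace slot 1: 2·(1+1) − 5 = -1 → (-1,1,1)
replace slot 3: 2·((-1)+1) − 1 = -1 → (-1,1,-1)

-1,1,-1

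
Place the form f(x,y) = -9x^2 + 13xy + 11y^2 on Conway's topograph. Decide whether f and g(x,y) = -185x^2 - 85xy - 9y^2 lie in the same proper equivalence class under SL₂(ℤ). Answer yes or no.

D₁ = 565, D₂ = 565
river cycle of f (length 10): (11, 9, -11), (-11, 13, 9), (9, 23, -1), (-1, 23, 9), (9, 13, -11), (-11, 9, 11), (11, 13, -9), (-9, 23, 1), (1, 23, -9), (-9, 13, 11)
river cycle of g (length 10): (-9, 13, 11), (11, 9, -11), (-11, 13, 9), (9, 23, -1), (-1, 23, 9), (9, 13, -11), (-11, 9, 11), (11, 13, -9), (-9, 23, 1), (1, 23, -9)
cycles coincide ⇒ equivalent

yes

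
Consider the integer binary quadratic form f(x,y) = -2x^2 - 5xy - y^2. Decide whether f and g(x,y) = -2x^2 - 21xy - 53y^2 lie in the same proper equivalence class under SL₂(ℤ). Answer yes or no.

D₁ = 17, D₂ = 17
river cycle of f (length 6): (-1, 3, 2), (2, 1, -2), (-2, 3, 1), (1, 3, -2), (-2, 1, 2), (2, 3, -1)
river cycle of g (length 6): (-2, 3, 1), (1, 3, -2), (-2, 1, 2), (2, 3, -1), (-1, 3, 2), (2, 1, -2)
cycles coincide ⇒ equivalent

yes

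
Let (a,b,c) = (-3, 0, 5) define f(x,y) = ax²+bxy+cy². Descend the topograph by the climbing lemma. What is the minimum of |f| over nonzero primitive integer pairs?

descent: ρ → (5,0,-3)
descent: ρ → (-3,6,2)  [lands on river]
river: ρ → (2,6,-3)
closes: descent 2, river 2
min |a| on river = 2

2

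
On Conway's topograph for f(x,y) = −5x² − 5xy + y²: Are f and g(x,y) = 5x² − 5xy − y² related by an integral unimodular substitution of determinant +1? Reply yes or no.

D₁ = 45, D₂ = 45
river cycle of f (length 2): (1, 5, -5), (-5, 5, 1)
river cycle of g (length 2): (-1, 5, 5), (5, 5, -1)
cycles differ ⇒ inequivalent

no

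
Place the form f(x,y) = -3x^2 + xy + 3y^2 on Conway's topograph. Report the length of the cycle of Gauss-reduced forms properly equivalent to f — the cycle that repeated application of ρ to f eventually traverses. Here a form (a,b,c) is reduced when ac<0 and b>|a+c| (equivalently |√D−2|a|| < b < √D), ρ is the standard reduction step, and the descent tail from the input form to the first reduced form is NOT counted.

D = 37, ⌊√D⌋ = 6
river: ρ → (3,5,-1)
river: ρ → (-1,5,3)
river: ρ → (3,1,-3)
river: ρ → (-3,5,1)
river: ρ → (1,5,-3)
river: ρ → (-3,1,3)
ρ-cycle length = 6 (tail of 0 descent steps not counted)

6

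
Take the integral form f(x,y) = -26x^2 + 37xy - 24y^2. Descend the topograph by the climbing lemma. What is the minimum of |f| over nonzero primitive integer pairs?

translate: b→15 (≡-37 mod 52), so (26,-37,24)→(26,15,13)
flip: (26,15,13)→(13,-15,26)
translate: b→11 (≡-15 mod 26), so (13,-15,26)→(13,11,24)
reduced (well bottom): (13,11,24) with a≤c, −a<b≤a
well minimum |f| = |-13| = 13 (negative-definite)

13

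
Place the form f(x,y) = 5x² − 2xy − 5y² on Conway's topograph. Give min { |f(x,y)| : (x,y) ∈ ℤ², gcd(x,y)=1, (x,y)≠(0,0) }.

descent: ρ → (-5,2,5)  [lands on river]
river: ρ → (5,8,-2)
river: ρ → (-2,8,5)
river: ρ → (5,2,-5)
river: ρ → (-5,8,2)
river: ρ → (2,8,-5)
closes: descent 1, river 6
min |a| on river = 2

2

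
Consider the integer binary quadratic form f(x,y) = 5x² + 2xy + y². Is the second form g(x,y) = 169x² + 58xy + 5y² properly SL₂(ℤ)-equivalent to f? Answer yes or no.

D₁ = -16, D₂ = -16
f: flip: (5,2,1)→(1,-2,5)
f: translate: b→0 (≡-2 mod 2), so (1,-2,5)→(1,0,4)
f: reduced (well bottom): (1,0,4) with a≤c, −a<b≤a
g: flip: (169,58,5)→(5,-58,169)
g: translate: b→2 (≡-58 mod 10), so (5,-58,169)→(5,2,1)
g: flip: (5,2,1)→(1,-2,5)
g: translate: b→0 (≡-2 mod 2), so (1,-2,5)→(1,0,4)
g: reduced (well bottom): (1,0,4) with a≤c, −a<b≤a
reduced forms (1, 0, 4) vs (1, 0, 4) ⇒ equivalent

yes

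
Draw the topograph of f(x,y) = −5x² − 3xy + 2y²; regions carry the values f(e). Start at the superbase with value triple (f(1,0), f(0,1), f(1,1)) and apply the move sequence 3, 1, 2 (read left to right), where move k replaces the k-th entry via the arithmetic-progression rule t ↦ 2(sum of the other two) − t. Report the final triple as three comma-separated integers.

start (-5,2,-6) = (f(1,0),f(0,1),f(1,1))
replace slot 3: 2·((-5)+2) − (-6) = 0 → (-5,2,0)
replace slot 1: 2·(2+0) − (-5) = 9 → (9,2,0)
replace slot 2: 2·(9+0) − 2 = 16 → (9,16,0)

9,16,0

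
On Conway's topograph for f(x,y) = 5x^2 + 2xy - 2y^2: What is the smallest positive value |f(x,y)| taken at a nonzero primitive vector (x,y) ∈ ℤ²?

descent: ρ → (-2,6,1)  [lands on river]
river: ρ → (1,6,-2)
closes: descent 1, river 2
min |a| on river = 1

1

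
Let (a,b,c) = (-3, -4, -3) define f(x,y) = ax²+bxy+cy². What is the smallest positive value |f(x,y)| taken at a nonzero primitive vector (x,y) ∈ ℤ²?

translate: b→-2 (≡4 mod 6), so (3,4,3)→(3,-2,2)
flip: (3,-2,2)→(2,2,3)
reduced (well bottom): (2,2,3) with a≤c, −a<b≤a
well minimum |f| = |-2| = 2 (negative-definite)

2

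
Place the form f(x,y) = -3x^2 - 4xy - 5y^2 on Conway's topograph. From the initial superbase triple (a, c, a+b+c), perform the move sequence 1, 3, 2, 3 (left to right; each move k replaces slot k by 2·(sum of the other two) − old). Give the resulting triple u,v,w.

start (-3,-5,-12) = (f(1,0),f(0,1),f(1,1))
replace slot 1: 2·((-5)+(-12)) − (-3) = -31 → (-31,-5,-12)
replace slot 3: 2·((-31)+(-5)) − (-12) = -60 → (-31,-5,-60)
replace slot 2: 2·((-31)+(-60)) − (-5) = -177 → (-31,-177,-60)
replace slot 3: 2·((-31)+(-177)) − (-60) = -356 → (-31,-177,-356)

-31,-177,-356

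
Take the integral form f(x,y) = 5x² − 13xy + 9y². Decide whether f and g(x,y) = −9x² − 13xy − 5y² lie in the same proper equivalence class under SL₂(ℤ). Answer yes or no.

D₁ = -11, D₂ = -11
f: translate: b→-3 (≡-13 mod 10), so (5,-13,9)→(5,-3,1)
f: flip: (5,-3,1)→(1,3,5)
f: translate: b→1 (≡3 mod 2), so (1,3,5)→(1,1,3)
f: reduced (well bottom): (1,1,3) with a≤c, −a<b≤a
g is negative-definite; reduce −g:
−g: translate: b→-5 (≡13 mod 18), so (9,13,5)→(9,-5,1)
−g: flip: (9,-5,1)→(1,5,9)
−g: translate: b→1 (≡5 mod 2), so (1,5,9)→(1,1,3)
−g: reduced (well bottom): (1,1,3) with a≤c, −a<b≤a
flip sign back: reduced form of g is (-1,-1,-3)
reduced forms (1, 1, 3) vs (-1, -1, -3) ⇒ inequivalent

no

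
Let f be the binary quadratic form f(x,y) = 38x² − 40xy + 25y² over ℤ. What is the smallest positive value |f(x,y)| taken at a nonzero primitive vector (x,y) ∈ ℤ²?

translate: b→36 (≡-40 mod 76), so (38,-40,25)→(38,36,23)
flip: (38,36,23)→(23,-36,38)
translate: b→10 (≡-36 mod 46), so (23,-36,38)→(23,10,25)
reduced (well bottom): (23,10,25) with a≤c, −a<b≤a
well minimum = a = 23

23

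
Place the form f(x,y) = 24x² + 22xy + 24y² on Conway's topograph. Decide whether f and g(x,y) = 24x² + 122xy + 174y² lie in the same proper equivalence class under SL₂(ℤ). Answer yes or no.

D₁ = -1820, D₂ = -1820
f: reduced (well bottom): (24,22,24) with a≤c, −a<b≤a
g: translate: b→-22 (≡122 mod 48), so (24,122,174)→(24,-22,24)
g: flip: (24,-22,24)→(24,22,24)
g: reduced (well bottom): (24,22,24) with a≤c, −a<b≤a
reduced forms (24, 22, 24) vs (24, 22, 24) ⇒ equivalent

yes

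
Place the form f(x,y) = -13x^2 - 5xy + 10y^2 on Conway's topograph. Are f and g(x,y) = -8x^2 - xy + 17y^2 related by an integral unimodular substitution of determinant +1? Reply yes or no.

D₁ = 545, D₂ = 545
river cycle of f (length 8): (10, 5, -13), (-13, 21, 2), (2, 23, -2), (-2, 21, 13), (13, 5, -10), (-10, 15, 8), (8, 17, -8), (-8, 15, 10)
river cycle of g (length 8): (-8, 15, 10), (10, 5, -13), (-13, 21, 2), (2, 23, -2), (-2, 21, 13), (13, 5, -10), (-10, 15, 8), (8, 17, -8)
cycles coincide ⇒ equivalent

yes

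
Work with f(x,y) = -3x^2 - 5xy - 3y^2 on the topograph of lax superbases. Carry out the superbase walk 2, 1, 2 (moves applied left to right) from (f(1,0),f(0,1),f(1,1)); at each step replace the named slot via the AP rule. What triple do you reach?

start (-3,-3,-11) = (f(1,0),f(0,1),f(1,1))
replace slot 2: 2·((-3)+(-11)) − (-3) = -25 → (-3,-25,-11)
replace slot 1: 2·((-25)+(-11)) − (-3) = -69 → (-69,-25,-11)
replace slot 2: 2·((-69)+(-11)) − (-25) = -135 → (-69,-135,-11)

-69,-135,-11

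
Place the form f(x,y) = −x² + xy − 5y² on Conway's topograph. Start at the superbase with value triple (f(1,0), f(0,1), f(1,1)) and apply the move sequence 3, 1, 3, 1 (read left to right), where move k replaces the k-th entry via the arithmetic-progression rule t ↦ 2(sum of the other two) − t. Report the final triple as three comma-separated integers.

start (-1,-5,-5) = (f(1,0),f(0,1),f(1,1))
replace slot 3: 2·((-1)+(-5)) − (-5) = -7 → (-1,-5,-7)
replace slot 1: 2·((-5)+(-7)) − (-1) = -23 → (-23,-5,-7)
replace slot 3: 2·((-23)+(-5)) − (-7) = -49 → (-23,-5,-49)
replace slot 1: 2·((-5)+(-49)) − (-23) = -85 → (-85,-5,-49)

-85,-5,-49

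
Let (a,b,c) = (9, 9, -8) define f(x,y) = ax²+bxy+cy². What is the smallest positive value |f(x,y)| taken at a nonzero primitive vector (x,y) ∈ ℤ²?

river: ρ → (-8,7,10)
river: ρ → (10,13,-5)
river: ρ → (-5,17,4)
river: ρ → (4,15,-9)
river: ρ → (-9,3,10)
river: ρ → (10,17,-2)
river: ρ → (-2,19,1)
river: ρ → (1,19,-2)
river: ρ → (-2,17,10)
river: ρ → (10,3,-9)
river: ρ → (-9,15,4)
river: ρ → (4,17,-5)
river: ρ → (-5,13,10)
river: ρ → (10,7,-8)
river: ρ → (-8,9,9)
river: ρ → (9,9,-8)
closes: descent 0, river 16
min |a| on river = 1

1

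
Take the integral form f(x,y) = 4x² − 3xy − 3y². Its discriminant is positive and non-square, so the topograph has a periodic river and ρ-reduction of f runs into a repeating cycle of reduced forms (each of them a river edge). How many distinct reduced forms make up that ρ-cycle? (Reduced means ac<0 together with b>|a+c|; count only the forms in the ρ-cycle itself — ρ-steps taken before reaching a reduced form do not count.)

D = 57, ⌊√D⌋ = 7
descent: ρ → (-3,3,4)  [lands on river]
river: ρ → (4,5,-2)
river: ρ → (-2,7,1)
river: ρ → (1,7,-2)
river: ρ → (-2,5,4)
river: ρ → (4,3,-3)
ρ-cycle length = 6 (tail of 1 descent step not counted)

6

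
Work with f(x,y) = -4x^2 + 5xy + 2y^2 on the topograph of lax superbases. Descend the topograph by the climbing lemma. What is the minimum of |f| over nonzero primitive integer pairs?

river: ρ → (2,7,-1)
river: ρ → (-1,7,2)
river: ρ → (2,5,-4)
river: ρ → (-4,3,3)
river: ρ → (3,3,-4)
river: ρ → (-4,5,2)
closes: descent 0, river 6
min |a| on river = 1

1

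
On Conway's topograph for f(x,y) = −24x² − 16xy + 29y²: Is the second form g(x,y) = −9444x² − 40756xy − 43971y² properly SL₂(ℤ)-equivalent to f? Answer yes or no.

D₁ = 3040, D₂ = 3040
river cycle of f (length 12): (29, 16, -24), (-24, 32, 21), (21, 52, -4), (-4, 52, 21), (21, 32, -24), (-24, 16, 29), (29, 42, -11), (-11, 46, 21), (21, 38, -19), (-19, 38, 21), … (2 more)
river cycle of g (length 12): (-24, 32, 21), (21, 52, -4), (-4, 52, 21), (21, 32, -24), (-24, 16, 29), (29, 42, -11), (-11, 46, 21), (21, 38, -19), (-19, 38, 21), (21, 46, -11), … (2 more)
cycles coincide ⇒ equivalent

yes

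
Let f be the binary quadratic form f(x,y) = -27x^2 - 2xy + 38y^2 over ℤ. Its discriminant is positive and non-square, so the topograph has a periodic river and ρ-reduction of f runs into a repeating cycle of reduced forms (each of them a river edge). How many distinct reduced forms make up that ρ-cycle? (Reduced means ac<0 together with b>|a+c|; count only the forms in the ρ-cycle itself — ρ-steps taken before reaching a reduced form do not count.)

D = 4108, ⌊√D⌋ = 64
descent: ρ → (38,2,-27)
descent: ρ → (-27,52,13)  [lands on river]
river: ρ → (13,52,-27)
river: ρ → (-27,56,9)
river: ρ → (9,52,-39)
river: ρ → (-39,26,22)
river: ρ → (22,62,-3)
river: ρ → (-3,64,1)
river: ρ → (1,64,-3)
river: ρ → (-3,62,22)
river: ρ → (22,26,-39)
river: ρ → (-39,52,9)
river: ρ → (9,56,-27)
ρ-cycle length = 12 (tail of 2 descent steps not counted)

12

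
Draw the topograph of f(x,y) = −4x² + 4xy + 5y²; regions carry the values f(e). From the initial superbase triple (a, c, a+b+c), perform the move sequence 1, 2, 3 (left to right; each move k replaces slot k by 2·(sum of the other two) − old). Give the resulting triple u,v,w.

start (-4,5,5) = (f(1,0),f(0,1),f(1,1))
replace slot 1: 2·(5+5) − (-4) = 24 → (24,5,5)
replace slot 2: 2·(24+5) − 5 = 53 → (24,53,5)
replace slot 3: 2·(24+53) − 5 = 149 → (24,53,149)

24,53,149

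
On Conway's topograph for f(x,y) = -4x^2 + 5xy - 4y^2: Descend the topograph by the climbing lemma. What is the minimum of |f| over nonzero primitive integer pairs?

translate: b→3 (≡-5 mod 8), so (4,-5,4)→(4,3,3)
flip: (4,3,3)→(3,-3,4)
translate: b→3 (≡-3 mod 6), so (3,-3,4)→(3,3,4)
reduced (well bottom): (3,3,4) with a≤c, −a<b≤a
well minimum |f| = |-3| = 3 (negative-definite)

3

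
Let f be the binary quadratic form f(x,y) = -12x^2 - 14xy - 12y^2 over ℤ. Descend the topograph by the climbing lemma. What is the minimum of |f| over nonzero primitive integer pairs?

translate: b→-10 (≡14 mod 24), so (12,14,12)→(12,-10,10)
flip: (12,-10,10)→(10,10,12)
reduced (well bottom): (10,10,12) with a≤c, −a<b≤a
well minimum |f| = |-10| = 10 (negative-definite)

10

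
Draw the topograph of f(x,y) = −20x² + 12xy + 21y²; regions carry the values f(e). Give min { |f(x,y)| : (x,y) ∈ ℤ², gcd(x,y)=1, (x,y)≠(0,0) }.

river: ρ → (21,30,-11)
river: ρ → (-11,36,12)
river: ρ → (12,36,-11)
river: ρ → (-11,30,21)
river: ρ → (21,12,-20)
river: ρ → (-20,28,13)
river: ρ → (13,24,-24)
river: ρ → (-24,24,13)
river: ρ → (13,28,-20)
river: ρ → (-20,12,21)
closes: descent 0, river 10
min |a| on river = 11

11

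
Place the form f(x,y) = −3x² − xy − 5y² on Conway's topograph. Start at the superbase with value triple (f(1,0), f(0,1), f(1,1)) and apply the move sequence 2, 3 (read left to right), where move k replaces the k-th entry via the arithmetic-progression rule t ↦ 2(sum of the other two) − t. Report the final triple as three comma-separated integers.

start (-3,-5,-9) = (f(1,0),f(0,1),f(1,1))
replace slot 2: 2·((-3)+(-9)) − (-5) = -19 → (-3,-19,-9)
replace slot 3: 2·((-3)+(-19)) − (-9) = -35 → (-3,-19,-35)

-3,-19,-35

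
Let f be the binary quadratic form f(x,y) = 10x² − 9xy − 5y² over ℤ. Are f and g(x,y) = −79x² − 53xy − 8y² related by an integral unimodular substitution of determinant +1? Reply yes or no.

D₁ = 281, D₂ = 281
river cycle of f (length 30): (-5, 9, 10), (10, 11, -4), (-4, 13, 7), (7, 15, -2), (-2, 13, 14), (14, 15, -1), (-1, 15, 14), (14, 13, -2), (-2, 15, 7), (7, 13, -4), … (20 more)
river cycle of g (length 30): (-8, 5, 8), (8, 11, -5), (-5, 9, 10), (10, 11, -4), (-4, 13, 7), (7, 15, -2), (-2, 13, 14), (14, 15, -1), (-1, 15, 14), (14, 13, -2), … (20 more)
cycles coincide ⇒ equivalent

yes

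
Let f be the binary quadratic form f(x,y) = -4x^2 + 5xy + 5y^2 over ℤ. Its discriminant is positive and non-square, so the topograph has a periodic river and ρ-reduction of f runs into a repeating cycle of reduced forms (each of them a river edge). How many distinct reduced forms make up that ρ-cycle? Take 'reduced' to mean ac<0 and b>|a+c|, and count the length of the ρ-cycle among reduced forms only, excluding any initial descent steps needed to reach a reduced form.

D = 105, ⌊√D⌋ = 10
river: ρ → (5,5,-4)
river: ρ → (-4,3,6)
river: ρ → (6,9,-1)
river: ρ → (-1,9,6)
river: ρ → (6,3,-4)
river: ρ → (-4,5,5)
ρ-cycle length = 6 (tail of 0 descent steps not counted)

6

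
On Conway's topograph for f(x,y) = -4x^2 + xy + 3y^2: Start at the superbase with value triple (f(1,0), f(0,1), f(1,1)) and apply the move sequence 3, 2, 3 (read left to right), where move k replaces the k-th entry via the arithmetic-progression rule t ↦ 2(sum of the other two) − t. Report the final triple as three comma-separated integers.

start (-4,3,0) = (f(1,0),f(0,1),f(1,1))
replace slot 3: 2·((-4)+3) − 0 = -2 → (-4,3,-2)
replace slot 2: 2·((-4)+(-2)) − 3 = -15 → (-4,-15,-2)
replace slot 3: 2·((-4)+(-15)) − (-2) = -36 → (-4,-15,-36)

-4,-15,-36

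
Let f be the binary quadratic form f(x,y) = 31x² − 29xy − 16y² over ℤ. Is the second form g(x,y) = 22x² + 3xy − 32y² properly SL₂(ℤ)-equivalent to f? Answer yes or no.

D₁ = 2825, D₂ = 2825
river cycle of f (length 38): (-16, 29, 31), (31, 33, -14), (-14, 51, 4), (4, 53, -1), (-1, 53, 4), (4, 51, -14), (-14, 33, 31), (31, 29, -16), (-16, 35, 25), (25, 15, -26), … (28 more)
river cycle of g (length 38): (22, 47, -7), (-7, 51, 8), (8, 45, -25), (-25, 5, 28), (28, 51, -2), (-2, 53, 2), (2, 51, -28), (-28, 5, 25), (25, 45, -8), (-8, 51, 7), … (28 more)
cycles differ ⇒ inequivalent

no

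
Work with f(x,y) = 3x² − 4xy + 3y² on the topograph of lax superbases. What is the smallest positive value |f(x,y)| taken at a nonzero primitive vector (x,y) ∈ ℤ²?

translate: b→2 (≡-4 mod 6), so (3,-4,3)→(3,2,2)
flip: (3,2,2)→(2,-2,3)
translate: b→2 (≡-2 mod 4), so (2,-2,3)→(2,2,3)
reduced (well bottom): (2,2,3) with a≤c, −a<b≤a
well minimum = a = 2

2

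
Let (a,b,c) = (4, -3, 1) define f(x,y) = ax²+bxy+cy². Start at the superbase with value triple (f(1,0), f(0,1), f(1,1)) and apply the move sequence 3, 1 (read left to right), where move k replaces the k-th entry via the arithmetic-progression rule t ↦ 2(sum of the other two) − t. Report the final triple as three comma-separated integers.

start (4,1,2) = (f(1,0),f(0,1),f(1,1))
replace slot 3: 2·(4+1) − 2 = 8 → (4,1,8)
replace slot 1: 2·(1+8) − 4 = 14 → (14,1,8)

14,1,8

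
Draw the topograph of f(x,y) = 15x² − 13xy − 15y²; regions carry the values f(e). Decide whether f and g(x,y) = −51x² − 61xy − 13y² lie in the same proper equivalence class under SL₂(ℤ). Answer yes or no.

D₁ = 1069, D₂ = 1069
river cycle of f (length 38): (-15, 13, 15), (15, 17, -13), (-13, 9, 19), (19, 29, -3), (-3, 31, 9), (9, 23, -15), (-15, 7, 17), (17, 27, -5), (-5, 23, 27), (27, 31, -1), … (28 more)
river cycle of g (length 38): (-13, 9, 19), (19, 29, -3), (-3, 31, 9), (9, 23, -15), (-15, 7, 17), (17, 27, -5), (-5, 23, 27), (27, 31, -1), (-1, 31, 27), (27, 23, -5), … (28 more)
cycles coincide ⇒ equivalent

yes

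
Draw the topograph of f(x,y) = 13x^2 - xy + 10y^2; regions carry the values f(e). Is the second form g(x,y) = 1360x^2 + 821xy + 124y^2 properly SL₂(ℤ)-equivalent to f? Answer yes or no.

D₁ = -519, D₂ = -519
f: flip: (13,-1,10)→(10,1,13)
f: reduced (well bottom): (10,1,13) with a≤c, −a<b≤a
g: flip: (1360,821,124)→(124,-821,1360)
g: translate: b→-77 (≡-821 mod 248), so (124,-821,1360)→(124,-77,13)
g: flip: (124,-77,13)→(13,77,124)
g: translate: b→-1 (≡77 mod 26), so (13,77,124)→(13,-1,10)
g: flip: (13,-1,10)→(10,1,13)
g: reduced (well bottom): (10,1,13) with a≤c, −a<b≤a
reduced forms (10, 1, 13) vs (10, 1, 13) ⇒ equivalent

yes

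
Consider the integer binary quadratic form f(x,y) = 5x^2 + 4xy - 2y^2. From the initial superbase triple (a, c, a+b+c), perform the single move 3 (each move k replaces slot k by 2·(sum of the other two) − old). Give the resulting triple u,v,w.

start (5,-2,7) = (f(1,0),f(0,1),f(1,1))
replace slot 3: 2·(5+(-2)) − 7 = -1 → (5,-2,-1)

5,-2,-1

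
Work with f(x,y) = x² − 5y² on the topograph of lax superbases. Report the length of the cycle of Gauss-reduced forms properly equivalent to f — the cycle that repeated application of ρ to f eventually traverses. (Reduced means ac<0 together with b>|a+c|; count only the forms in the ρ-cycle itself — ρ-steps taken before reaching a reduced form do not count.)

D = 20, ⌊√D⌋ = 4
descent: ρ → (-5,0,1)
descent: ρ → (1,4,-1)  [lands on river]
river: ρ → (-1,4,1)
ρ-cycle length = 2 (tail of 2 descent steps not counted)

2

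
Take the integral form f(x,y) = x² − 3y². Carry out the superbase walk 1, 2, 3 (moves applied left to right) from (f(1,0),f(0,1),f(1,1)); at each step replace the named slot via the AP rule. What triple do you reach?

start (1,-3,-2) = (f(1,0),f(0,1),f(1,1))
replace slot 1: 2·((-3)+(-2)) − 1 = -11 → (-11,-3,-2)
replace slot 2: 2·((-11)+(-2)) − (-3) = -23 → (-11,-23,-2)
replace slot 3: 2·((-11)+(-23)) − (-2) = -66 → (-11,-23,-66)

-11,-23,-66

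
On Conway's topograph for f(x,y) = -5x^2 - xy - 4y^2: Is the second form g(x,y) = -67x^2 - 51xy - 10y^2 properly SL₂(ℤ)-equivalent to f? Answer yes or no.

D₁ = -79, D₂ = -79
f is negative-definite; reduce −f:
−f: flip: (5,1,4)→(4,-1,5)
−f: reduced (well bottom): (4,-1,5) with a≤c, −a<b≤a
flip sign back: reduced form of f is (-4,1,-5)
g is negative-definite; reduce −g:
−g: flip: (67,51,10)→(10,-51,67)
−g: translate: b→9 (≡-51 mod 20), so (10,-51,67)→(10,9,4)
−g: flip: (10,9,4)→(4,-9,10)
−g: translate: b→-1 (≡-9 mod 8), so (4,-9,10)→(4,-1,5)
−g: reduced (well bottom): (4,-1,5) with a≤c, −a<b≤a
flip sign back: reduced form of g is (-4,1,-5)
reduced forms (-4, 1, -5) vs (-4, 1, -5) ⇒ equivalent

yes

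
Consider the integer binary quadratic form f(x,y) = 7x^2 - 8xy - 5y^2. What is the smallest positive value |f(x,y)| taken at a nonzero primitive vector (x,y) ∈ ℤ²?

descent: ρ → (-5,8,7)  [lands on river]
river: ρ → (7,6,-6)
river: ρ → (-6,6,7)
river: ρ → (7,8,-5)
river: ρ → (-5,12,3)
river: ρ → (3,12,-5)
closes: descent 1, river 6
min |a| on river = 3

3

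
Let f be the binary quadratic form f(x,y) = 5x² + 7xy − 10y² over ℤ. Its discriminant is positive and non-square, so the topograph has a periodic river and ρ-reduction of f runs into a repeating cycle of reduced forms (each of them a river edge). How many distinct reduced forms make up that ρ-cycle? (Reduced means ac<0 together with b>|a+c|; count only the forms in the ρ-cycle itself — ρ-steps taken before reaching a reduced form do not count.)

D = 249, ⌊√D⌋ = 15
river: ρ → (-10,13,2)
river: ρ → (2,15,-3)
river: ρ → (-3,15,2)
river: ρ → (2,13,-10)
river: ρ → (-10,7,5)
river: ρ → (5,13,-4)
river: ρ → (-4,11,8)
river: ρ → (8,5,-7)
river: ρ → (-7,9,6)
river: ρ → (6,15,-1)
river: ρ → (-1,15,6)
river: ρ → (6,9,-7)
river: ρ → (-7,5,8)
river: ρ → (8,11,-4)
river: ρ → (-4,13,5)
river: ρ → (5,7,-10)
ρ-cycle length = 16 (tail of 0 descent steps not counted)

16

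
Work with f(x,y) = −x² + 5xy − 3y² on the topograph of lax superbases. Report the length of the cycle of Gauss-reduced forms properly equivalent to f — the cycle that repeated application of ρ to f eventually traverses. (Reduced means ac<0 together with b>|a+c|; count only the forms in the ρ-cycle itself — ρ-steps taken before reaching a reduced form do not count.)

D = 13, ⌊√D⌋ = 3
descent: ρ → (-3,1,1)
descent: ρ → (1,3,-1)  [lands on river]
river: ρ → (-1,3,1)
ρ-cycle length = 2 (tail of 2 descent steps not counted)

2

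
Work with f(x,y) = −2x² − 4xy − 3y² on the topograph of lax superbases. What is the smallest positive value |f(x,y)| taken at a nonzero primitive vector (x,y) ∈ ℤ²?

translate: b→0 (≡4 mod 4), so (2,4,3)→(2,0,1)
flip: (2,0,1)→(1,0,2)
reduced (well bottom): (1,0,2) with a≤c, −a<b≤a
well minimum |f| = |-1| = 1 (negative-definite)

1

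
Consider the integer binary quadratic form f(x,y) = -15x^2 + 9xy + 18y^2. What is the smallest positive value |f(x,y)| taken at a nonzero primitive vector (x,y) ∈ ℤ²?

river: ρ → (18,27,-6)
river: ρ → (-6,33,3)
river: ρ → (3,33,-6)
river: ρ → (-6,27,18)
river: ρ → (18,9,-15)
river: ρ → (-15,21,12)
river: ρ → (12,27,-9)
river: ρ → (-9,27,12)
river: ρ → (12,21,-15)
river: ρ → (-15,9,18)
closes: descent 0, river 10
min |a| on river = 3

3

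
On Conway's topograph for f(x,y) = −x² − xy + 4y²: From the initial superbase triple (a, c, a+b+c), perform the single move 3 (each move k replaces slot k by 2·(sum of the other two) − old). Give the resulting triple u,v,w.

start (-1,4,2) = (f(1,0),f(0,1),f(1,1))
replace slot 3: 2·((-1)+4) − 2 = 4 → (-1,4,4)

-1,4,4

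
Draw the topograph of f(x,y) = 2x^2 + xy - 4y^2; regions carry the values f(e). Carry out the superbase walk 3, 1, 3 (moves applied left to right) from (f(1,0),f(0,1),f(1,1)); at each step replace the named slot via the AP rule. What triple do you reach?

start (2,-4,-1) = (f(1,0),f(0,1),f(1,1))
replace slot 3: 2·(2+(-4)) − (-1) = -3 → (2,-4,-3)
replace slot 1: 2·((-4)+(-3)) − 2 = -16 → (-16,-4,-3)
replace slot 3: 2·((-16)+(-4)) − (-3) = -37 → (-16,-4,-37)

-16,-4,-37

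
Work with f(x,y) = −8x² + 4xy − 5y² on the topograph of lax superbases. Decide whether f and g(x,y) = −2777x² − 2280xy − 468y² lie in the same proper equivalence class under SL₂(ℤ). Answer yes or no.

D₁ = -144, D₂ = -144
f is negative-definite; reduce −f:
−f: flip: (8,-4,5)→(5,4,8)
−f: reduced (well bottom): (5,4,8) with a≤c, −a<b≤a
flip sign back: reduced form of f is (-5,-4,-8)
g is negative-definite; reduce −g:
−g: flip: (2777,2280,468)→(468,-2280,2777)
−g: translate: b→-408 (≡-2280 mod 936), so (468,-2280,2777)→(468,-408,89)
−g: flip: (468,-408,89)→(89,408,468)
−g: translate: b→52 (≡408 mod 178), so (89,408,468)→(89,52,8)
−g: flip: (89,52,8)→(8,-52,89)
−g: translate: b→-4 (≡-52 mod 16), so (8,-52,89)→(8,-4,5)
−g: flip: (8,-4,5)→(5,4,8)
−g: reduced (well bottom): (5,4,8) with a≤c, −a<b≤a
flip sign back: reduced form of g is (-5,-4,-8)
reduced forms (-5, -4, -8) vs (-5, -4, -8) ⇒ equivalent

yes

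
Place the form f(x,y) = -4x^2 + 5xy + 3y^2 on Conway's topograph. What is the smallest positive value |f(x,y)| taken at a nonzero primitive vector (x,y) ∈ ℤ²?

river: ρ → (3,7,-2)
river: ρ → (-2,5,6)
river: ρ → (6,7,-1)
river: ρ → (-1,7,6)
river: ρ → (6,5,-2)
river: ρ → (-2,7,3)
river: ρ → (3,5,-4)
river: ρ → (-4,3,4)
river: ρ → (4,5,-3)
river: ρ → (-3,7,2)
river: ρ → (2,5,-6)
river: ρ → (-6,7,1)
river: ρ → (1,7,-6)
river: ρ → (-6,5,2)
river: ρ → (2,7,-3)
river: ρ → (-3,5,4)
river: ρ → (4,3,-4)
river: ρ → (-4,5,3)
closes: descent 0, river 18
min |a| on river = 1

1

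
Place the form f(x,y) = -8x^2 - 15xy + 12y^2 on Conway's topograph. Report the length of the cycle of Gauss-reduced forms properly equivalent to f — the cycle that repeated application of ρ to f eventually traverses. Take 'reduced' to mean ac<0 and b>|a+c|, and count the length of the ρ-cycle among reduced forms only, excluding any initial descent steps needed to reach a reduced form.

D = 609, ⌊√D⌋ = 24
descent: ρ → (12,15,-8)  [lands on river]
river: ρ → (-8,17,10)
river: ρ → (10,23,-2)
river: ρ → (-2,21,21)
river: ρ → (21,21,-2)
river: ρ → (-2,23,10)
river: ρ → (10,17,-8)
river: ρ → (-8,15,12)
river: ρ → (12,9,-11)
river: ρ → (-11,13,10)
river: ρ → (10,7,-14)
river: ρ → (-14,21,3)
river: ρ → (3,21,-14)
river: ρ → (-14,7,10)
river: ρ → (10,13,-11)
river: ρ → (-11,9,12)
ρ-cycle length = 16 (tail of 1 descent step not counted)

16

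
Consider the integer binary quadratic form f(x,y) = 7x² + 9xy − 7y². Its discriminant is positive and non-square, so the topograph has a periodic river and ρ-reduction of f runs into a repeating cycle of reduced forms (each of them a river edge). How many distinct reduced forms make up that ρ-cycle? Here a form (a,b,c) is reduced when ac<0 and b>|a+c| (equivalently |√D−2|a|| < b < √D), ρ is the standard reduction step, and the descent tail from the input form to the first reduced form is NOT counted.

D = 277, ⌊√D⌋ = 16
river: ρ → (-7,5,9)
river: ρ → (9,13,-3)
river: ρ → (-3,11,13)
river: ρ → (13,15,-1)
river: ρ → (-1,15,13)
river: ρ → (13,11,-3)
river: ρ → (-3,13,9)
river: ρ → (9,5,-7)
river: ρ → (-7,9,7)
river: ρ → (7,5,-9)
river: ρ → (-9,13,3)
river: ρ → (3,11,-13)
river: ρ → (-13,15,1)
river: ρ → (1,15,-13)
river: ρ → (-13,11,3)
river: ρ → (3,13,-9)
river: ρ → (-9,5,7)
river: ρ → (7,9,-7)
ρ-cycle length = 18 (tail of 0 descent steps not counted)

18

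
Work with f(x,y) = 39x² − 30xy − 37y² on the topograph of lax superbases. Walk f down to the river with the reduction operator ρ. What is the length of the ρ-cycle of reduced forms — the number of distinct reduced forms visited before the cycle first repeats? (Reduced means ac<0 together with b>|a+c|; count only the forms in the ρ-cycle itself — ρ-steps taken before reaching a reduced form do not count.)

D = 6672, ⌊√D⌋ = 81
descent: ρ → (-37,30,39)  [lands on river]
river: ρ → (39,48,-28)
river: ρ → (-28,64,23)
river: ρ → (23,74,-13)
river: ρ → (-13,56,68)
river: ρ → (68,80,-1)
river: ρ → (-1,80,68)
river: ρ → (68,56,-13)
river: ρ → (-13,74,23)
river: ρ → (23,64,-28)
river: ρ → (-28,48,39)
river: ρ → (39,30,-37)
river: ρ → (-37,44,32)
river: ρ → (32,20,-49)
river: ρ → (-49,78,3)
river: ρ → (3,78,-49)
river: ρ → (-49,20,32)
river: ρ → (32,44,-37)
ρ-cycle length = 18 (tail of 1 descent step not counted)

18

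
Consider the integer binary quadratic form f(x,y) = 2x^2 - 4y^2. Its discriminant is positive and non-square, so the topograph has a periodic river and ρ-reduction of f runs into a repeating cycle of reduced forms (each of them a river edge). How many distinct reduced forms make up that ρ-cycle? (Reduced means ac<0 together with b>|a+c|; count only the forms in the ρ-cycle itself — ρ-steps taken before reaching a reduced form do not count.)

D = 32, ⌊√D⌋ = 5
descent: ρ → (-4,0,2)
descent: ρ → (2,4,-2)  [lands on river]
river: ρ → (-2,4,2)
ρ-cycle length = 2 (tail of 2 descent steps not counted)

2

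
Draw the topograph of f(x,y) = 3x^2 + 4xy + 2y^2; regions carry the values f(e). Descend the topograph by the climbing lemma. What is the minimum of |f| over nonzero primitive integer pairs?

translate: b→-2 (≡4 mod 6), so (3,4,2)→(3,-2,1)
flip: (3,-2,1)→(1,2,3)
translate: b→0 (≡2 mod 2), so (1,2,3)→(1,0,2)
reduced (well bottom): (1,0,2) with a≤c, −a<b≤a
well minimum = a = 1

1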